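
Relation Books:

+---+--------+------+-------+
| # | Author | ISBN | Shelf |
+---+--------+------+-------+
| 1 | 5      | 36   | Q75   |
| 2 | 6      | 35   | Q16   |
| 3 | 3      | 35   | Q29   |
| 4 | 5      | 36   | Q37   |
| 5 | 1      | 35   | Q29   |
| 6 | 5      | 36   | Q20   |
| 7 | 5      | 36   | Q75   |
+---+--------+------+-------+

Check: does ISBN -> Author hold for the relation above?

No

ISBN=36: rows 1, 4, 6, 7 → Author = 5, 5, 5, 5 ✓
ISBN=35: rows 2, 3, 5 → Author takes values {6, 3, 1} — violation
Two rows agree on ISBN but differ on Author, so ISBN -> Author does not hold.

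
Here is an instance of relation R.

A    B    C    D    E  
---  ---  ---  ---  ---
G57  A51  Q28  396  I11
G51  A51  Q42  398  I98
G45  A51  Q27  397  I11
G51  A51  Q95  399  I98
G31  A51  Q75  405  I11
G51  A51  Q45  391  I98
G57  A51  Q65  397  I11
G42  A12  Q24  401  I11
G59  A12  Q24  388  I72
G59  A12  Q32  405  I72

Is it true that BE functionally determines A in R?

No

(B=A51, E=I11): 4 rows → A takes values {G57, G45, G31} — violation
(B=A51, E=I98): 3 rows → A = G51, G51, G51 ✓
(B=A12, E=I11): 1 row → A = G42 ✓
(B=A12, E=I72): 2 rows → A = G59, G59 ✓
Two rows agree on BE but differ on A, so BE → A does not hold.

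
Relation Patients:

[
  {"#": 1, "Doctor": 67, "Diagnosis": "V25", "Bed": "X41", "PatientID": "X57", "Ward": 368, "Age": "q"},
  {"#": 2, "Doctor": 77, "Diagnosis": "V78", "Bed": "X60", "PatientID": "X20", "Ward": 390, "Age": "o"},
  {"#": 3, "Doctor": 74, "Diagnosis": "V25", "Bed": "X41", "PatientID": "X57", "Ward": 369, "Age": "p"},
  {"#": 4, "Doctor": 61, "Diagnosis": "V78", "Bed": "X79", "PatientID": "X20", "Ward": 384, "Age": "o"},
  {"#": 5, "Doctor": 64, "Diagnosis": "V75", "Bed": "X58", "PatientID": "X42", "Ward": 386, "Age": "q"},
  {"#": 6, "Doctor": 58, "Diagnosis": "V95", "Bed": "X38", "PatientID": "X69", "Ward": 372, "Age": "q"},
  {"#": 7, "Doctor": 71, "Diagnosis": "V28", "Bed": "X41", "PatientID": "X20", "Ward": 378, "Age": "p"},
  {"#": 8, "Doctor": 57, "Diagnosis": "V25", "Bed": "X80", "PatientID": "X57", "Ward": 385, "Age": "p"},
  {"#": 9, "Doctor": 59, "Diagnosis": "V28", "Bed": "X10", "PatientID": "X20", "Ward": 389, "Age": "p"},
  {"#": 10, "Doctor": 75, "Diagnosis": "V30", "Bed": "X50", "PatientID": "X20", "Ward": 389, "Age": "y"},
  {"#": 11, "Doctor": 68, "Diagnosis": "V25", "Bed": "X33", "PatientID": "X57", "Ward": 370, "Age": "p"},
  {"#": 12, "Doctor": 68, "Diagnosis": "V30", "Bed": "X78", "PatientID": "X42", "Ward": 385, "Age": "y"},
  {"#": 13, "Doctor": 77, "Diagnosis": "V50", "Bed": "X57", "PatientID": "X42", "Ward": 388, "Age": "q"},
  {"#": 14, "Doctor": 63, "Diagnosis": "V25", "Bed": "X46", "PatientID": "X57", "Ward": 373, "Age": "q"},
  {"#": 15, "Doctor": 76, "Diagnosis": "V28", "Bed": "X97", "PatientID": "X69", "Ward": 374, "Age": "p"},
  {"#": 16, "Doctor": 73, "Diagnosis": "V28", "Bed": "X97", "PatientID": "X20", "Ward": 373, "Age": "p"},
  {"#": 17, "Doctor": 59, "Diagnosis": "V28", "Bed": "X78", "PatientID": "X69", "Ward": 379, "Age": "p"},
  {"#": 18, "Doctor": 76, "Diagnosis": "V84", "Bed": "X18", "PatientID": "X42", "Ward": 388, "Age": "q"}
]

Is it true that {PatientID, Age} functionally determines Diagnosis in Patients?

No

(PatientID=X57, Age=q): rows 1, 14 → Diagnosis = V25, V25 ✓
(PatientID=X20, Age=o): rows 2, 4 → Diagnosis = V78, V78 ✓
(PatientID=X57, Age=p): rows 3, 8, 11 → Diagnosis = V25, V25, V25 ✓
(PatientID=X42, Age=q): rows 5, 13, 18 → Diagnosis takes values {V75, V50, V84} — violation
(PatientID=X69, Age=q): row 6 → Diagnosis = V95 ✓
(PatientID=X20, Age=p): rows 7, 9, 16 → Diagnosis = V28, V28, V28 ✓
(PatientID=X20, Age=y): row 10 → Diagnosis = V30 ✓
(PatientID=X42, Age=y): row 12 → Diagnosis = V30 ✓
(PatientID=X69, Age=p): rows 15, 17 → Diagnosis = V28, V28 ✓
Two rows agree on {PatientID, Age} but differ on Diagnosis, so {PatientID, Age} → Diagnosis does not hold.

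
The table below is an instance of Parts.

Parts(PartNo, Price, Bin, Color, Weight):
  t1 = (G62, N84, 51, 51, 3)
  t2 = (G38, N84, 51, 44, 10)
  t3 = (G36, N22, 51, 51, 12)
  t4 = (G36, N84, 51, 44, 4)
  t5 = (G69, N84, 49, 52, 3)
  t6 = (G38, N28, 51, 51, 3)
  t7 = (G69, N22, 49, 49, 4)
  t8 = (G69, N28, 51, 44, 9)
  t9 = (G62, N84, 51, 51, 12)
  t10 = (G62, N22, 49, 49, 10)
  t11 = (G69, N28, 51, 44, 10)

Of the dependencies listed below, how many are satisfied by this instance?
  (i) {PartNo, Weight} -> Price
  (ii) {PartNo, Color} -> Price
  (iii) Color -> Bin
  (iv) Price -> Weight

(i) {PartNo, Weight} -> Price: every LHS value maps to a single RHS value — holds.
(ii) {PartNo, Color} -> Price: every LHS value maps to a single RHS value — holds.
(iii) Color -> Bin: every LHS value maps to a single RHS value — holds.
(iv) Price -> Weight: Price=N84: rows 1, 2, 4, 5, 9 → Weight takes values {3, 10, 4, 12} — violation; Price=N22: rows 3, 7, 10 → Weight takes values {12, 4, 10} — violation; Price=N28: rows 6, 8, 11 → Weight takes values {3, 9, 10} — violation — fails.
3 of the 4 dependencies hold.

3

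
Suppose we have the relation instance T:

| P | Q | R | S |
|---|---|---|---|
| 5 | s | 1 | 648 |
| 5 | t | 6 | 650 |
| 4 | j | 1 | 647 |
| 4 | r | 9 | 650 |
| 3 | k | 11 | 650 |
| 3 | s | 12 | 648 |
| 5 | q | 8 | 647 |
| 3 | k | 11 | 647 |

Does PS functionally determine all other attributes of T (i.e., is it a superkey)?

All 8 rows have distinct PS values, so PS → (all attributes) holds and PS is a superkey.

Yes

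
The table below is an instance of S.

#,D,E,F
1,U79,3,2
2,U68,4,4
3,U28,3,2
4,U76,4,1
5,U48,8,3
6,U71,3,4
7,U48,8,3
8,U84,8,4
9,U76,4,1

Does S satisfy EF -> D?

No

(E=3, F=2): rows 1, 3 → D takes values {U79, U28} — violation
(E=4, F=4): row 2 → D = U68 ✓
(E=4, F=1): rows 4, 9 → D = U76, U76 ✓
(E=8, F=3): rows 5, 7 → D = U48, U48 ✓
(E=3, F=4): row 6 → D = U71 ✓
(E=8, F=4): row 8 → D = U84 ✓
Two rows agree on EF but differ on D, so EF -> D does not hold.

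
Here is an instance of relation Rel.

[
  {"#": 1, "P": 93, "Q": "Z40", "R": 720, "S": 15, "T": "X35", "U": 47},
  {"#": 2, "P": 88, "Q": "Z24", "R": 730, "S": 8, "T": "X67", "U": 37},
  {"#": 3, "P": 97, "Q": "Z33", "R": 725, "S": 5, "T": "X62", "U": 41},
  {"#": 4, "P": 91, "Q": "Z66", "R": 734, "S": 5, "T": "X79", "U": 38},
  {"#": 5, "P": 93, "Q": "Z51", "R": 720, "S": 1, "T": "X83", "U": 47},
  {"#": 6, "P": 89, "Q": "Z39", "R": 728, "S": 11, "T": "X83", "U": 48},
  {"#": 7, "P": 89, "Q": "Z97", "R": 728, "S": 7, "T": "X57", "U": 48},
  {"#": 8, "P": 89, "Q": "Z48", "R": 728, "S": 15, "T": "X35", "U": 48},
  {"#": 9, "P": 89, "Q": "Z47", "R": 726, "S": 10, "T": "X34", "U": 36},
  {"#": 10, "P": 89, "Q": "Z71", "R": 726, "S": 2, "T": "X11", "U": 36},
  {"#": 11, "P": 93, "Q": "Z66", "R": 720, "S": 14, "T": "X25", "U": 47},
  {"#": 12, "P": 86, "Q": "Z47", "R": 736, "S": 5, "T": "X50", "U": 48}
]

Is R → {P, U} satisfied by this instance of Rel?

R=720: rows 1, 5, 11 → {P,U} = (93, 47), (93, 47), (93, 47) ✓
R=730: row 2 → {P,U} = (88, 37) ✓
R=725: row 3 → {P,U} = (97, 41) ✓
R=734: row 4 → {P,U} = (91, 38) ✓
R=728: rows 6, 7, 8 → {P,U} = (89, 48), (89, 48), (89, 48) ✓
R=726: rows 9, 10 → {P,U} = (89, 36), (89, 36) ✓
R=736: row 12 → {P,U} = (86, 48) ✓
Every R value is associated with a single {P, U} value, so R → {P, U} holds.

Yes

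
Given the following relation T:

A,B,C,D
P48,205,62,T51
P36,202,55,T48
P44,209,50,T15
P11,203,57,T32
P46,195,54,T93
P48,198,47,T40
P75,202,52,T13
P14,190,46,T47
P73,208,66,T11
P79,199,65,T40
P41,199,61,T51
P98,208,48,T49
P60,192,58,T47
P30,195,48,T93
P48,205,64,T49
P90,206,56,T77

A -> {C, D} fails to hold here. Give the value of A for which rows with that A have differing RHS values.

A=P48: 3 rows → {C,D} takes values {(62, T51), (47, T40), (64, T49)} — violation
A=P36: 1 row → {C,D} = (55, T48) ✓
A=P44: 1 row → {C,D} = (50, T15) ✓
A=P11: 1 row → {C,D} = (57, T32) ✓
A=P46: 1 row → {C,D} = (54, T93) ✓
A=P75: 1 row → {C,D} = (52, T13) ✓
A=P14: 1 row → {C,D} = (46, T47) ✓
A=P73: 1 row → {C,D} = (66, T11) ✓
A=P79: 1 row → {C,D} = (65, T40) ✓
A=P41: 1 row → {C,D} = (61, T51) ✓
A=P98: 1 row → {C,D} = (48, T49) ✓
A=P60: 1 row → {C,D} = (58, T47) ✓
A=P30: 1 row → {C,D} = (48, T93) ✓
A=P90: 1 row → {C,D} = (56, T77) ✓
The only A value with inconsistent RHS is A=P48.

P48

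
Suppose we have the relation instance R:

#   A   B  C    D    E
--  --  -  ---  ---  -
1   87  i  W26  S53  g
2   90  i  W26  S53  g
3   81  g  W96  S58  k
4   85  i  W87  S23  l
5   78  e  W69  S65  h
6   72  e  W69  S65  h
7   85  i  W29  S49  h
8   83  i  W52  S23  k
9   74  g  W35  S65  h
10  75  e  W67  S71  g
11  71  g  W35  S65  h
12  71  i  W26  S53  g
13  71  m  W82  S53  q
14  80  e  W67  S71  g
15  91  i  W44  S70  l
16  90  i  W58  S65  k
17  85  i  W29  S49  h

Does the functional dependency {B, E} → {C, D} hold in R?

(B=i, E=g): rows 1, 2, 12 → {C,D} = (W26, S53), (W26, S53), (W26, S53) ✓
(B=g, E=k): row 3 → {C,D} = (W96, S58) ✓
(B=i, E=l): rows 4, 15 → {C,D} takes values {(W87, S23), (W44, S70)} — violation
(B=e, E=h): rows 5, 6 → {C,D} = (W69, S65), (W69, S65) ✓
(B=i, E=h): rows 7, 17 → {C,D} = (W29, S49), (W29, S49) ✓
(B=i, E=k): rows 8, 16 → {C,D} takes values {(W52, S23), (W58, S65)} — violation
(B=g, E=h): rows 9, 11 → {C,D} = (W35, S65), (W35, S65) ✓
(B=e, E=g): rows 10, 14 → {C,D} = (W67, S71), (W67, S71) ✓
(B=m, E=q): row 13 → {C,D} = (W82, S53) ✓
Two rows agree on {B, E} but differ on {C, D}, so {B, E} → {C, D} does not hold.

No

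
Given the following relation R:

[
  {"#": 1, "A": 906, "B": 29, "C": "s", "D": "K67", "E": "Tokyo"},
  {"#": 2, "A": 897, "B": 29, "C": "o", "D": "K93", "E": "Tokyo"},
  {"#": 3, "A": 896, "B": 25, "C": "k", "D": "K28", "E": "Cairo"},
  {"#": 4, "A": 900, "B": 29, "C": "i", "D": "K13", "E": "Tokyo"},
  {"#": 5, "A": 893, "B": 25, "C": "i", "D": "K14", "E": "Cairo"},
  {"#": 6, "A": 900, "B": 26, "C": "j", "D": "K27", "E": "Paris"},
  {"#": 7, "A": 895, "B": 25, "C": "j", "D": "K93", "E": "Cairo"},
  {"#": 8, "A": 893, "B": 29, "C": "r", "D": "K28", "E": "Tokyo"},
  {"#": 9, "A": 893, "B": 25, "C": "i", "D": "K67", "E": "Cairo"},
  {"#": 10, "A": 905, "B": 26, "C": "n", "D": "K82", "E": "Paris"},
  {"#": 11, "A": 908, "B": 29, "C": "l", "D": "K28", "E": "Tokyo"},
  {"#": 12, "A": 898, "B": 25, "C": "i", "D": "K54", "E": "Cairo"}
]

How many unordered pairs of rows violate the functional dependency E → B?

0

E=Tokyo: all 5 rows agree on B — 0 pairs.
E=Cairo: all 5 rows agree on B — 0 pairs.
E=Paris: all 2 rows agree on B — 0 pairs.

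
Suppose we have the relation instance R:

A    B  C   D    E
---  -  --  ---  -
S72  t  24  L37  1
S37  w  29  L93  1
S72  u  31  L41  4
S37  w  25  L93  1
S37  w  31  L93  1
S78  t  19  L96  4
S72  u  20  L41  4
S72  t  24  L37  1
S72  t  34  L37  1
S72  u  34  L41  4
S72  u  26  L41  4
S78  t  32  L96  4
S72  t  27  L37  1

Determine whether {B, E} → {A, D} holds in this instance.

Yes

(B=t, E=1): 4 rows → {A,D} = (S72, L37), (S72, L37), (S72, L37), (S72, L37) ✓
(B=w, E=1): 3 rows → {A,D} = (S37, L93), (S37, L93), (S37, L93) ✓
(B=u, E=4): 4 rows → {A,D} = (S72, L41), (S72, L41), (S72, L41), (S72, L41) ✓
(B=t, E=4): 2 rows → {A,D} = (S78, L96), (S78, L96) ✓
Every {B, E} value is associated with a single {A, D} value, so {B, E} → {A, D} holds.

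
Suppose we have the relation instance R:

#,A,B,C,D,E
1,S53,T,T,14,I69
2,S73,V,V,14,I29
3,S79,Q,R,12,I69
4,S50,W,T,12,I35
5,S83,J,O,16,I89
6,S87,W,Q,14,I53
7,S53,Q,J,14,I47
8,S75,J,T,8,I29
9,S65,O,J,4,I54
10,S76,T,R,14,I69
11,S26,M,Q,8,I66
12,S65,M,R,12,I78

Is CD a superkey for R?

No

Rows 3 and 12 have the same CD value (C=R, D=12) but are distinct tuples, so CD does not determine every attribute — not a superkey.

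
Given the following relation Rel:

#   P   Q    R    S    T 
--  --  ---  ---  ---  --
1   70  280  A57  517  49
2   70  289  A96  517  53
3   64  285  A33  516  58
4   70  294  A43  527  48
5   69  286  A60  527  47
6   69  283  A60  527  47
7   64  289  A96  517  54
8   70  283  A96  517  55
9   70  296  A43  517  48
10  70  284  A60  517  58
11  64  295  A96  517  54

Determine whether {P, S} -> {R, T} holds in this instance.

(P=70, S=517): rows 1, 2, 8, 9, 10 → {R,T} takes values {(A57, 49), (A96, 53), (A96, 55), (A43, 48), (A60, 58)} — violation
(P=64, S=516): row 3 → {R,T} = (A33, 58) ✓
(P=70, S=527): row 4 → {R,T} = (A43, 48) ✓
(P=69, S=527): rows 5, 6 → {R,T} = (A60, 47), (A60, 47) ✓
(P=64, S=517): rows 7, 11 → {R,T} = (A96, 54), (A96, 54) ✓
Two rows agree on {P, S} but differ on {R, T}, so {P, S} -> {R, T} does not hold.

No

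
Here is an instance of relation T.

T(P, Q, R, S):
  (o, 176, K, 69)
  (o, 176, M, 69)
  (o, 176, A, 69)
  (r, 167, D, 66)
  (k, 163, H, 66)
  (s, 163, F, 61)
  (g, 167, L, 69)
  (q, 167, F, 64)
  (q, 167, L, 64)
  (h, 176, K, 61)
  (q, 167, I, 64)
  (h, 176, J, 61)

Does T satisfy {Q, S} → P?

Yes

(Q=176, S=69): 3 rows → P = o, o, o ✓
(Q=167, S=66): 1 row → P = r ✓
(Q=163, S=66): 1 row → P = k ✓
(Q=163, S=61): 1 row → P = s ✓
(Q=167, S=69): 1 row → P = g ✓
(Q=167, S=64): 3 rows → P = q, q, q ✓
(Q=176, S=61): 2 rows → P = h, h ✓
Every {Q, S} value is associated with a single P value, so {Q, S} → P holds.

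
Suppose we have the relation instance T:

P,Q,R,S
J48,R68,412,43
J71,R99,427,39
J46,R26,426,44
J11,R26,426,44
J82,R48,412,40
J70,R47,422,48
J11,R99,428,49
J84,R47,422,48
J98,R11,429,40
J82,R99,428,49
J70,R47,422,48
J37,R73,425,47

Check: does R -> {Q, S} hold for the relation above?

R=412: 2 rows → {Q,S} takes values {(R68, 43), (R48, 40)} — violation
R=427: 1 row → {Q,S} = (R99, 39) ✓
R=426: 2 rows → {Q,S} = (R26, 44), (R26, 44) ✓
R=422: 3 rows → {Q,S} = (R47, 48), (R47, 48), (R47, 48) ✓
R=428: 2 rows → {Q,S} = (R99, 49), (R99, 49) ✓
R=429: 1 row → {Q,S} = (R11, 40) ✓
R=425: 1 row → {Q,S} = (R73, 47) ✓
Two rows agree on R but differ on {Q, S}, so R -> {Q, S} does not hold.

No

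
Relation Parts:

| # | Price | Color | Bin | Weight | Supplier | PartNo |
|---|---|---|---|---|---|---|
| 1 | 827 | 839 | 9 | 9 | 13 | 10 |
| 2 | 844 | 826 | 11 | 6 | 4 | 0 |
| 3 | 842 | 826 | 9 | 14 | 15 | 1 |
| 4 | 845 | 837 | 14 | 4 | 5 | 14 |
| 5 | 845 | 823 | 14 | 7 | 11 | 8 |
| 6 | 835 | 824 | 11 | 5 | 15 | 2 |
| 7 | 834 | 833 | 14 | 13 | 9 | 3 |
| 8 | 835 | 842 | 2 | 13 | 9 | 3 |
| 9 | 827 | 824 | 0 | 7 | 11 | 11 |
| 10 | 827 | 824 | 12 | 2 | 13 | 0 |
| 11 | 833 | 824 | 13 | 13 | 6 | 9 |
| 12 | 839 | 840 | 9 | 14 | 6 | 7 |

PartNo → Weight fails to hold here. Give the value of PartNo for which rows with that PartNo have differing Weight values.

0

PartNo=10: row 1 → Weight = 9 ✓
PartNo=0: rows 2, 10 → Weight takes values {6, 2} — violation
PartNo=1: row 3 → Weight = 14 ✓
PartNo=14: row 4 → Weight = 4 ✓
PartNo=8: row 5 → Weight = 7 ✓
PartNo=2: row 6 → Weight = 5 ✓
PartNo=3: rows 7, 8 → Weight = 13, 13 ✓
PartNo=11: row 9 → Weight = 7 ✓
PartNo=9: row 11 → Weight = 13 ✓
PartNo=7: row 12 → Weight = 14 ✓
The only PartNo value with inconsistent Weight is PartNo=0.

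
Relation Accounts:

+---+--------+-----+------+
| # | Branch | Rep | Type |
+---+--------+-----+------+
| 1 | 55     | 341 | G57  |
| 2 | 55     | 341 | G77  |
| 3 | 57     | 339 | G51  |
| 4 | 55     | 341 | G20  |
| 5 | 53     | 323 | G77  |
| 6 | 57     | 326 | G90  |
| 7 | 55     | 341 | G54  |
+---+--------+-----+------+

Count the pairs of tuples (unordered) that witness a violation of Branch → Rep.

1

Branch=55: all 4 rows agree on Rep — 0 pairs.
Branch=57: violating pairs (3,6) — 1 pair.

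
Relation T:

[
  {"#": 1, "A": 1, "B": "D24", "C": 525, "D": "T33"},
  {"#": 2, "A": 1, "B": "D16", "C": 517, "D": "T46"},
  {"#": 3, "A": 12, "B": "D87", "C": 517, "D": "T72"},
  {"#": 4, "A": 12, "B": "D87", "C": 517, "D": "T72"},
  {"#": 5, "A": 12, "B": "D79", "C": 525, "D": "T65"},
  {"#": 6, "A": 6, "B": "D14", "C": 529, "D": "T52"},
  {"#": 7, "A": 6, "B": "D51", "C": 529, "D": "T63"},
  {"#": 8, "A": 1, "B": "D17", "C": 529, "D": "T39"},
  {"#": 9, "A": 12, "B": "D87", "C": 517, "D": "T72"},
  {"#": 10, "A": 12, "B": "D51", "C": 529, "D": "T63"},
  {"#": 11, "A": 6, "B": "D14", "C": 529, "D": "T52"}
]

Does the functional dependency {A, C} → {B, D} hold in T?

(A=1, C=525): row 1 → {B,D} = (D24, T33) ✓
(A=1, C=517): row 2 → {B,D} = (D16, T46) ✓
(A=12, C=517): rows 3, 4, 9 → {B,D} = (D87, T72), (D87, T72), (D87, T72) ✓
(A=12, C=525): row 5 → {B,D} = (D79, T65) ✓
(A=6, C=529): rows 6, 7, 11 → {B,D} takes values {(D14, T52), (D51, T63)} — violation
(A=1, C=529): row 8 → {B,D} = (D17, T39) ✓
(A=12, C=529): row 10 → {B,D} = (D51, T63) ✓
Two rows agree on {A, C} but differ on {B, D}, so {A, C} → {B, D} does not hold.

No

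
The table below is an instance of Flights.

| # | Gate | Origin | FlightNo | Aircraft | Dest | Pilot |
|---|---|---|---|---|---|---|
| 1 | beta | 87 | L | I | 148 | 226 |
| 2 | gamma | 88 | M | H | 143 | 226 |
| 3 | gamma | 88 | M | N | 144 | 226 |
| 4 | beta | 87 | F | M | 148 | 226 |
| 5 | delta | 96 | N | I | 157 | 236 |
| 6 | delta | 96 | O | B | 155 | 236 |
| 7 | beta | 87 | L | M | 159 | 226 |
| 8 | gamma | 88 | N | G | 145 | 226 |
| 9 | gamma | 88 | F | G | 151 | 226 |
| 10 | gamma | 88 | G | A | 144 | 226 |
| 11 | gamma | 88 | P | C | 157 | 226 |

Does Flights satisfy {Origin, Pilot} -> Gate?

Yes

(Origin=87, Pilot=226): rows 1, 4, 7 → Gate = beta, beta, beta ✓
(Origin=88, Pilot=226): rows 2, 3, 8, 9, 10, 11 → Gate = gamma, gamma, gamma, gamma, gamma, gamma ✓
(Origin=96, Pilot=236): rows 5, 6 → Gate = delta, delta ✓
Every {Origin, Pilot} value is associated with a single Gate value, so {Origin, Pilot} -> Gate holds.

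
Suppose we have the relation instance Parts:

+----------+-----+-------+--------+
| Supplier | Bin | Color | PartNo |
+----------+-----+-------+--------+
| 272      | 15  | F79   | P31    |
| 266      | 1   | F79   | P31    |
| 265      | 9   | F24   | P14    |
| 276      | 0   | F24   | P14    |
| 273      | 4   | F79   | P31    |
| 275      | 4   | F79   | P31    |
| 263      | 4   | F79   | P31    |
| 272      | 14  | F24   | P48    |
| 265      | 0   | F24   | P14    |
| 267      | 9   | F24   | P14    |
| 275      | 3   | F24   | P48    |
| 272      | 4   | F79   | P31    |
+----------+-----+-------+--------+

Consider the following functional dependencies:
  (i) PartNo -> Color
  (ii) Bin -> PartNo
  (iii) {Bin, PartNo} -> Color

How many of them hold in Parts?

(i) PartNo -> Color: every LHS value maps to a single RHS value — holds.
(ii) Bin -> PartNo: every LHS value maps to a single RHS value — holds.
(iii) {Bin, PartNo} -> Color: every LHS value maps to a single RHS value — holds.
3 of the 3 dependencies hold.

3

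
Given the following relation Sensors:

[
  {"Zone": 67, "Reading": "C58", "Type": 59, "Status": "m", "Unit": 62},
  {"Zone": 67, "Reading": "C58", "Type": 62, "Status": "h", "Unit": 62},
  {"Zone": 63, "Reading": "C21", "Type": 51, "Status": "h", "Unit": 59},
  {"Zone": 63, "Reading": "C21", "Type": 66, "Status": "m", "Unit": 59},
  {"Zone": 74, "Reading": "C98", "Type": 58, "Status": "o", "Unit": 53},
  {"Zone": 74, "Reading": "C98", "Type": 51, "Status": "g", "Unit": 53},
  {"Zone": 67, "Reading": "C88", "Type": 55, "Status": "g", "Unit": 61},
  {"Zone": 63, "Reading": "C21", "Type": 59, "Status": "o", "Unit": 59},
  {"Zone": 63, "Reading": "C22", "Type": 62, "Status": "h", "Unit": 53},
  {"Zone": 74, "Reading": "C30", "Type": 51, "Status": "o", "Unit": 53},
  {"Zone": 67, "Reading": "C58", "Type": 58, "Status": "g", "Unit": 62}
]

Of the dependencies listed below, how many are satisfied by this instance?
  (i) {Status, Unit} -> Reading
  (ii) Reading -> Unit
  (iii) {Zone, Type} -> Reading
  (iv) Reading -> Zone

(i) {Status, Unit} -> Reading: (Status=o, Unit=53): 2 rows → Reading takes values {C98, C30} — violation — fails.
(ii) Reading -> Unit: every LHS value maps to a single RHS value — holds.
(iii) {Zone, Type} -> Reading: (Zone=74, Type=51): 2 rows → Reading takes values {C98, C30} — violation — fails.
(iv) Reading -> Zone: every LHS value maps to a single RHS value — holds.
2 of the 4 dependencies hold.

2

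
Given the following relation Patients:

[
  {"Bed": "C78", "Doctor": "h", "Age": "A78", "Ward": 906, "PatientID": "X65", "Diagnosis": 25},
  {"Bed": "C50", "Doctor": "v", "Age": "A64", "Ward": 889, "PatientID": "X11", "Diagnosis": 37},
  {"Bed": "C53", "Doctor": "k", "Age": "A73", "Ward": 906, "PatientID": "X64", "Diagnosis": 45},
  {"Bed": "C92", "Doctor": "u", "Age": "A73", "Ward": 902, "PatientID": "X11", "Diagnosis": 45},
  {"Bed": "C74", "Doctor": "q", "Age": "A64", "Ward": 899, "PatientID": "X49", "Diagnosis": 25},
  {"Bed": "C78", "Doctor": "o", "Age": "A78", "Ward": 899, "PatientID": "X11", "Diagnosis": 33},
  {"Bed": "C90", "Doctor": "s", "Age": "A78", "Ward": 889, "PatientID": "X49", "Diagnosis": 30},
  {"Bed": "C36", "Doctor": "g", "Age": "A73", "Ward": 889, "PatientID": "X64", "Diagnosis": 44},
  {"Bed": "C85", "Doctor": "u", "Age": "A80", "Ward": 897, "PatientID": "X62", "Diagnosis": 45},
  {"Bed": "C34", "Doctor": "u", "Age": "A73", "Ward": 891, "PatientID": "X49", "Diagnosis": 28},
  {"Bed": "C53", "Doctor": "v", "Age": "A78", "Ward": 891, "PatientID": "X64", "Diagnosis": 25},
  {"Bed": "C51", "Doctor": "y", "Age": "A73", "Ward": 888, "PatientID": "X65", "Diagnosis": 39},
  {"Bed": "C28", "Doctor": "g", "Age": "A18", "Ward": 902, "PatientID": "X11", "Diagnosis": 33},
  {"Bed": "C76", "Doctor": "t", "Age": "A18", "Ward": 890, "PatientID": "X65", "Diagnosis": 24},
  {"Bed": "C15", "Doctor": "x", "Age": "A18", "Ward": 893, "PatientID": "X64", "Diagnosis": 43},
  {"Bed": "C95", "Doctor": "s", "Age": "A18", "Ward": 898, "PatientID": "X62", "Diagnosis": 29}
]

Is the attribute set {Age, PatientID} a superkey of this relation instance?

Two distinct rows share (Age=A73, PatientID=X64), so {Age, PatientID} does not determine every attribute — not a superkey.

No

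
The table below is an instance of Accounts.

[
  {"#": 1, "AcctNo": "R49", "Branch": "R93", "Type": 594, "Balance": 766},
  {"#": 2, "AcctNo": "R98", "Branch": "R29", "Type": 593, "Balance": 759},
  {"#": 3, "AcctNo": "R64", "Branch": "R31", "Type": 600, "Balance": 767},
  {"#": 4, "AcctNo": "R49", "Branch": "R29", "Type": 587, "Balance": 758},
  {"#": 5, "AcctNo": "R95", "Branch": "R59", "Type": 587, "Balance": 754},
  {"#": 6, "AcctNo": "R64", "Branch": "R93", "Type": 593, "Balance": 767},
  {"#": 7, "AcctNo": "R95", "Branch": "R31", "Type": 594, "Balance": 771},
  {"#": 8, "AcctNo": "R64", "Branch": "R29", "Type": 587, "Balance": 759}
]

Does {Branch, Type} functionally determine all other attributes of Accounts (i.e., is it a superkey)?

Rows 4 and 8 have the same {Branch, Type} value (Branch=R29, Type=587) but are distinct tuples, so {Branch, Type} does not determine every attribute — not a superkey.

No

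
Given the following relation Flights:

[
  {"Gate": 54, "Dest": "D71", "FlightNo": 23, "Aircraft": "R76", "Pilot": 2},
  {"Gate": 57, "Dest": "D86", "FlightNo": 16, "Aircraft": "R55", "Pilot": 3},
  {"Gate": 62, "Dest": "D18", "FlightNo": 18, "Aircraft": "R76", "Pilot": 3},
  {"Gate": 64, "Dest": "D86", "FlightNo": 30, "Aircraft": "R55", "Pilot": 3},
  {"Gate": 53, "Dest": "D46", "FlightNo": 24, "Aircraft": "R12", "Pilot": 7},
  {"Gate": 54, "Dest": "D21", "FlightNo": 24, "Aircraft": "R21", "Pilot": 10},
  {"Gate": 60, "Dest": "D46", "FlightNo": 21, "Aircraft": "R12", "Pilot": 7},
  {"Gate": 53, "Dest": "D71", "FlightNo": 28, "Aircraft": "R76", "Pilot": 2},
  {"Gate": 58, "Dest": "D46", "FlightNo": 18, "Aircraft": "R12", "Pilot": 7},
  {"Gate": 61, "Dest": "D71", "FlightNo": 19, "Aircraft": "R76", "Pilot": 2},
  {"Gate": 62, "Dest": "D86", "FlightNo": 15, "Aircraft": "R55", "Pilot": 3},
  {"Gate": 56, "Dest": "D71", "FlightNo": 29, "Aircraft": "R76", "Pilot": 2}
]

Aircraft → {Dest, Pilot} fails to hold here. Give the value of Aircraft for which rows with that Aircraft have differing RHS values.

Aircraft=R76: 5 rows → {Dest,Pilot} takes values {(D71, 2), (D18, 3)} — violation
Aircraft=R55: 3 rows → {Dest,Pilot} = (D86, 3), (D86, 3), (D86, 3) ✓
Aircraft=R12: 3 rows → {Dest,Pilot} = (D46, 7), (D46, 7), (D46, 7) ✓
Aircraft=R21: 1 row → {Dest,Pilot} = (D21, 10) ✓
The only Aircraft value with inconsistent RHS is Aircraft=R76.

R76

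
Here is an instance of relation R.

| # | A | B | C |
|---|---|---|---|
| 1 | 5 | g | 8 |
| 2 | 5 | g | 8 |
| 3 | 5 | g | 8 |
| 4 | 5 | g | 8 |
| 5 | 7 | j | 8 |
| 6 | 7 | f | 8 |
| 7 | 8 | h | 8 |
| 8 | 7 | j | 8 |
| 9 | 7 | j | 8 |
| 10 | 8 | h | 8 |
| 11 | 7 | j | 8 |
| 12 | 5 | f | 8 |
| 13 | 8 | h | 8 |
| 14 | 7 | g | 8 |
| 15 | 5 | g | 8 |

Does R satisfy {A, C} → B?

No

(A=5, C=8): rows 1, 2, 3, 4, 12, 15 → B takes values {g, f} — violation
(A=7, C=8): rows 5, 6, 8, 9, 11, 14 → B takes values {j, f, g} — violation
(A=8, C=8): rows 7, 10, 13 → B = h, h, h ✓
Two rows agree on {A, C} but differ on B, so {A, C} → B does not hold.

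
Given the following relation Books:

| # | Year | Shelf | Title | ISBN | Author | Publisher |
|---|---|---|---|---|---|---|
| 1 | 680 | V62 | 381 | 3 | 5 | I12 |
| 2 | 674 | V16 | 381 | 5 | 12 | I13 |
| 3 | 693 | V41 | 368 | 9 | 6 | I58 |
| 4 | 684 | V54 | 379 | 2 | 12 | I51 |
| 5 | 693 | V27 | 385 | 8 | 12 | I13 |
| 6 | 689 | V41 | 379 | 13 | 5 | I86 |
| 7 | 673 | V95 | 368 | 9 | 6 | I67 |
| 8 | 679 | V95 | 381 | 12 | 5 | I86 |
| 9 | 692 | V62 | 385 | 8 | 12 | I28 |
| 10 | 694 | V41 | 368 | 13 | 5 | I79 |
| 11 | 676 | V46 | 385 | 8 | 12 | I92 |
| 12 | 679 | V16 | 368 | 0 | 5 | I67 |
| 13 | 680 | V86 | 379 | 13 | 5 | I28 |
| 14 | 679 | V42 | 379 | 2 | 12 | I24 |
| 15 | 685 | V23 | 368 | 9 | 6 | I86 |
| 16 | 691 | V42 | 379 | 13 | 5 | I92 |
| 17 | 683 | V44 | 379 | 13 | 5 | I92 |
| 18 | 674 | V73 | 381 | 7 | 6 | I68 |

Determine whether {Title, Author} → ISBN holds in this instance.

(Title=381, Author=5): rows 1, 8 → ISBN takes values {3, 12} — violation
(Title=381, Author=12): row 2 → ISBN = 5 ✓
(Title=368, Author=6): rows 3, 7, 15 → ISBN = 9, 9, 9 ✓
(Title=379, Author=12): rows 4, 14 → ISBN = 2, 2 ✓
(Title=385, Author=12): rows 5, 9, 11 → ISBN = 8, 8, 8 ✓
(Title=379, Author=5): rows 6, 13, 16, 17 → ISBN = 13, 13, 13, 13 ✓
(Title=368, Author=5): rows 10, 12 → ISBN takes values {13, 0} — violation
(Title=381, Author=6): row 18 → ISBN = 7 ✓
Two rows agree on {Title, Author} but differ on ISBN, so {Title, Author} → ISBN does not hold.

No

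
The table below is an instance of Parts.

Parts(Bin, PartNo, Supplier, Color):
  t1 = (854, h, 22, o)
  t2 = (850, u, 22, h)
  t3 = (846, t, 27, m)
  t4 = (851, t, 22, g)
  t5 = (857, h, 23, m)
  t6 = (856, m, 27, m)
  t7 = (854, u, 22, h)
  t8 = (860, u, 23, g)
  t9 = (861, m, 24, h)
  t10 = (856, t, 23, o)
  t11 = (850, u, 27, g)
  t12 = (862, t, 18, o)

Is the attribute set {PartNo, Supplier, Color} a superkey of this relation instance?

No

Rows 2 and 7 have the same {PartNo, Supplier, Color} value (PartNo=u, Supplier=22, Color=h) but are distinct tuples, so {PartNo, Supplier, Color} does not determine every attribute — not a superkey.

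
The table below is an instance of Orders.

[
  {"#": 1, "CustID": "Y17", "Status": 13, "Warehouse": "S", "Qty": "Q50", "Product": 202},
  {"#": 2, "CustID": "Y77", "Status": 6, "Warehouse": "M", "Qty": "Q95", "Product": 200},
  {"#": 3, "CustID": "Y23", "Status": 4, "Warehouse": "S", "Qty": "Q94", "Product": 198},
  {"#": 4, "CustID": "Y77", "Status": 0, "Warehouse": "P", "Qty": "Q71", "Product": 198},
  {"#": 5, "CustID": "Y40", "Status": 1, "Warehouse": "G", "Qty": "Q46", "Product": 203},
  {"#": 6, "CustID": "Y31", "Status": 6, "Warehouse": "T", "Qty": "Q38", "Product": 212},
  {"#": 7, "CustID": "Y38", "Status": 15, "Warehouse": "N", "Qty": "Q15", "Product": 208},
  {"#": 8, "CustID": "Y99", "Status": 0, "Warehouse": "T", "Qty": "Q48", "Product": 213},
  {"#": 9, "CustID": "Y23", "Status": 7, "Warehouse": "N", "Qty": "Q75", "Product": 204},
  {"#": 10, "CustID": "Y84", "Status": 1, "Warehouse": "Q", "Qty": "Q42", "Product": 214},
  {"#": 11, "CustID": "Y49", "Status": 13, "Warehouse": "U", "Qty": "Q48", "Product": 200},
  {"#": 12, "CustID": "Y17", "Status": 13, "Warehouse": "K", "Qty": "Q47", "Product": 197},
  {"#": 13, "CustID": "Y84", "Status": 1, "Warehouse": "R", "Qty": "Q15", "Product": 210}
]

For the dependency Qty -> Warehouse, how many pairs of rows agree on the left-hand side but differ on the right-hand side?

Qty=Q15: violating pairs (7,13) — 1 pair.
Qty=Q48: violating pairs (8,11) — 1 pair.

2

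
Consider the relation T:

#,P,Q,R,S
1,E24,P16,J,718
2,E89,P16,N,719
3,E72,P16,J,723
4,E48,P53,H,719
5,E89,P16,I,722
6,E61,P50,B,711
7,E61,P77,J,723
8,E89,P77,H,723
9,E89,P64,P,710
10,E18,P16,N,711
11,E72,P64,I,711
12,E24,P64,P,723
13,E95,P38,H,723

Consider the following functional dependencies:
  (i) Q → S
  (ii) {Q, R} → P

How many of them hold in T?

(i) Q → S: Q=P16: rows 1, 2, 3, 5, 10 → S takes values {718, 719, 723, 722, 711} — violation; Q=P64: rows 9, 11, 12 → S takes values {710, 711, 723} — violation — fails.
(ii) {Q, R} → P: (Q=P16, R=J): rows 1, 3 → P takes values {E24, E72} — violation; (Q=P16, R=N): rows 2, 10 → P takes values {E89, E18} — violation; (Q=P64, R=P): rows 9, 12 → P takes values {E89, E24} — violation — fails.
None of the 2 dependencies hold.

0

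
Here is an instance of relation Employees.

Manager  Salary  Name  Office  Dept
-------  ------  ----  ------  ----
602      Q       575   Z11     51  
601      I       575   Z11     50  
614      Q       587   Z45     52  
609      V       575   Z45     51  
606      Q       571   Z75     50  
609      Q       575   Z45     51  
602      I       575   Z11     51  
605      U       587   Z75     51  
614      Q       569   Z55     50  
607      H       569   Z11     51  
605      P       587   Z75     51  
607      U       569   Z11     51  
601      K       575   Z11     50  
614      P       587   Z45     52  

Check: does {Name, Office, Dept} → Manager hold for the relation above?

Yes

(Name=575, Office=Z11, Dept=51): 2 rows → Manager = 602, 602 ✓
(Name=575, Office=Z11, Dept=50): 2 rows → Manager = 601, 601 ✓
(Name=587, Office=Z45, Dept=52): 2 rows → Manager = 614, 614 ✓
(Name=575, Office=Z45, Dept=51): 2 rows → Manager = 609, 609 ✓
(Name=571, Office=Z75, Dept=50): 1 row → Manager = 606 ✓
(Name=587, Office=Z75, Dept=51): 2 rows → Manager = 605, 605 ✓
(Name=569, Office=Z55, Dept=50): 1 row → Manager = 614 ✓
(Name=569, Office=Z11, Dept=51): 2 rows → Manager = 607, 607 ✓
Every {Name, Office, Dept} value is associated with a single Manager value, so {Name, Office, Dept} → Manager holds.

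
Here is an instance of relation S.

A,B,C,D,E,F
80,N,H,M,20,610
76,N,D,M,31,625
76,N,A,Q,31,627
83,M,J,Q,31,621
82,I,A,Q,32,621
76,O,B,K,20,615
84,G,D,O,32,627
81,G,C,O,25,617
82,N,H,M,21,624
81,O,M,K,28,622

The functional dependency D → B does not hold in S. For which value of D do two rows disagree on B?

D=M: 3 rows → B = N, N, N ✓
D=Q: 3 rows → B takes values {N, M, I} — violation
D=K: 2 rows → B = O, O ✓
D=O: 2 rows → B = G, G ✓
The only D value with inconsistent B is D=Q.

Q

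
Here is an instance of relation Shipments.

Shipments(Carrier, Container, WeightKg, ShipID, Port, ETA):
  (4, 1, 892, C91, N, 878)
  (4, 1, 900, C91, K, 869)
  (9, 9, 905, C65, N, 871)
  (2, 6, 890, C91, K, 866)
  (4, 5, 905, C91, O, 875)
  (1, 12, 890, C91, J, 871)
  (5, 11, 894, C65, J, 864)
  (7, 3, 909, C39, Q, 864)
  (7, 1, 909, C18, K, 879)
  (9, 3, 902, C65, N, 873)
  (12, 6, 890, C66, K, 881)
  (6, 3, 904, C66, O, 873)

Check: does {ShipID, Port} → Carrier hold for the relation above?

No

(ShipID=C91, Port=N): 1 row → Carrier = 4 ✓
(ShipID=C91, Port=K): 2 rows → Carrier takes values {4, 2} — violation
(ShipID=C65, Port=N): 2 rows → Carrier = 9, 9 ✓
(ShipID=C91, Port=O): 1 row → Carrier = 4 ✓
(ShipID=C91, Port=J): 1 row → Carrier = 1 ✓
(ShipID=C65, Port=J): 1 row → Carrier = 5 ✓
(ShipID=C39, Port=Q): 1 row → Carrier = 7 ✓
(ShipID=C18, Port=K): 1 row → Carrier = 7 ✓
(ShipID=C66, Port=K): 1 row → Carrier = 12 ✓
(ShipID=C66, Port=O): 1 row → Carrier = 6 ✓
Two rows agree on {ShipID, Port} but differ on Carrier, so {ShipID, Port} → Carrier does not hold.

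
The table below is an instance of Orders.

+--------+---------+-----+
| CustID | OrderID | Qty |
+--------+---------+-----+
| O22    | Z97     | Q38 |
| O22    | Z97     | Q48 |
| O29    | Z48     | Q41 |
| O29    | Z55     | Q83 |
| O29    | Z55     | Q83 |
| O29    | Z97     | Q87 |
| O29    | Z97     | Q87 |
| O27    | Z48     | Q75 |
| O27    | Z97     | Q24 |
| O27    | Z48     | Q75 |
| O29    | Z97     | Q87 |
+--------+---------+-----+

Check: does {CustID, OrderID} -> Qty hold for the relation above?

(CustID=O22, OrderID=Z97): 2 rows → Qty takes values {Q38, Q48} — violation
(CustID=O29, OrderID=Z48): 1 row → Qty = Q41 ✓
(CustID=O29, OrderID=Z55): 2 rows → Qty = Q83, Q83 ✓
(CustID=O29, OrderID=Z97): 3 rows → Qty = Q87, Q87, Q87 ✓
(CustID=O27, OrderID=Z48): 2 rows → Qty = Q75, Q75 ✓
(CustID=O27, OrderID=Z97): 1 row → Qty = Q24 ✓
Two rows agree on {CustID, OrderID} but differ on Qty, so {CustID, OrderID} -> Qty does not hold.

No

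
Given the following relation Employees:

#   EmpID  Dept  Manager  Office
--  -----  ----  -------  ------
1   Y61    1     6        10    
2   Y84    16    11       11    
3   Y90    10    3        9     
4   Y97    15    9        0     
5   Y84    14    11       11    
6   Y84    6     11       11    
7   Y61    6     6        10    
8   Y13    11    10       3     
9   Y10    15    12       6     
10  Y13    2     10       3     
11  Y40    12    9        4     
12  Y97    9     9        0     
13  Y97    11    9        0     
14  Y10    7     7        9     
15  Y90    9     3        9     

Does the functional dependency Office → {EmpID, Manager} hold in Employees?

Office=10: rows 1, 7 → {EmpID,Manager} = (Y61, 6), (Y61, 6) ✓
Office=11: rows 2, 5, 6 → {EmpID,Manager} = (Y84, 11), (Y84, 11), (Y84, 11) ✓
Office=9: rows 3, 14, 15 → {EmpID,Manager} takes values {(Y90, 3), (Y10, 7)} — violation
Office=0: rows 4, 12, 13 → {EmpID,Manager} = (Y97, 9), (Y97, 9), (Y97, 9) ✓
Office=3: rows 8, 10 → {EmpID,Manager} = (Y13, 10), (Y13, 10) ✓
Office=6: row 9 → {EmpID,Manager} = (Y10, 12) ✓
Office=4: row 11 → {EmpID,Manager} = (Y40, 9) ✓
Two rows agree on Office but differ on {EmpID, Manager}, so Office → {EmpID, Manager} does not hold.

No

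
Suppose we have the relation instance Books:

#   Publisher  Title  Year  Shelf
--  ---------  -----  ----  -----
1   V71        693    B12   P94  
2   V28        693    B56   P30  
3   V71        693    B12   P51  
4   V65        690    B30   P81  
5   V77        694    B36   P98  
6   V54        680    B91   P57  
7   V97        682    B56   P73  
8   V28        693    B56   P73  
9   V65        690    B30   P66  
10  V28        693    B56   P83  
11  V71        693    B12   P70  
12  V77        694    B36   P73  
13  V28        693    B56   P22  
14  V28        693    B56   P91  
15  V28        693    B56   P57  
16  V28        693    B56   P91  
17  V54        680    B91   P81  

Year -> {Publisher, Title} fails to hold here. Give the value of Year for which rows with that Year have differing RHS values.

B56

Year=B12: rows 1, 3, 11 → {Publisher,Title} = (V71, 693), (V71, 693), (V71, 693) ✓
Year=B56: rows 2, 7, 8, 10, 13, 14, 15, 16 → {Publisher,Title} takes values {(V28, 693), (V97, 682)} — violation
Year=B30: rows 4, 9 → {Publisher,Title} = (V65, 690), (V65, 690) ✓
Year=B36: rows 5, 12 → {Publisher,Title} = (V77, 694), (V77, 694) ✓
Year=B91: rows 6, 17 → {Publisher,Title} = (V54, 680), (V54, 680) ✓
The only Year value with inconsistent RHS is Year=B56.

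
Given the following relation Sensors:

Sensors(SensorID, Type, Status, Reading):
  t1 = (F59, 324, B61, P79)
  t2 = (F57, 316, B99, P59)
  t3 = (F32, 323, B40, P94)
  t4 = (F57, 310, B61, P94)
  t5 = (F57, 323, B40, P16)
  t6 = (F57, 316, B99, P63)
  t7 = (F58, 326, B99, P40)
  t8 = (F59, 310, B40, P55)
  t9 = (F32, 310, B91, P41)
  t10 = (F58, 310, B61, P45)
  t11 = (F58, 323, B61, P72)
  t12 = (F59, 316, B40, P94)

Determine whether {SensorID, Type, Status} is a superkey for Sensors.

No

Rows 2 and 6 have the same {SensorID, Type, Status} value (SensorID=F57, Type=316, Status=B99) but are distinct tuples, so {SensorID, Type, Status} does not determine every attribute — not a superkey.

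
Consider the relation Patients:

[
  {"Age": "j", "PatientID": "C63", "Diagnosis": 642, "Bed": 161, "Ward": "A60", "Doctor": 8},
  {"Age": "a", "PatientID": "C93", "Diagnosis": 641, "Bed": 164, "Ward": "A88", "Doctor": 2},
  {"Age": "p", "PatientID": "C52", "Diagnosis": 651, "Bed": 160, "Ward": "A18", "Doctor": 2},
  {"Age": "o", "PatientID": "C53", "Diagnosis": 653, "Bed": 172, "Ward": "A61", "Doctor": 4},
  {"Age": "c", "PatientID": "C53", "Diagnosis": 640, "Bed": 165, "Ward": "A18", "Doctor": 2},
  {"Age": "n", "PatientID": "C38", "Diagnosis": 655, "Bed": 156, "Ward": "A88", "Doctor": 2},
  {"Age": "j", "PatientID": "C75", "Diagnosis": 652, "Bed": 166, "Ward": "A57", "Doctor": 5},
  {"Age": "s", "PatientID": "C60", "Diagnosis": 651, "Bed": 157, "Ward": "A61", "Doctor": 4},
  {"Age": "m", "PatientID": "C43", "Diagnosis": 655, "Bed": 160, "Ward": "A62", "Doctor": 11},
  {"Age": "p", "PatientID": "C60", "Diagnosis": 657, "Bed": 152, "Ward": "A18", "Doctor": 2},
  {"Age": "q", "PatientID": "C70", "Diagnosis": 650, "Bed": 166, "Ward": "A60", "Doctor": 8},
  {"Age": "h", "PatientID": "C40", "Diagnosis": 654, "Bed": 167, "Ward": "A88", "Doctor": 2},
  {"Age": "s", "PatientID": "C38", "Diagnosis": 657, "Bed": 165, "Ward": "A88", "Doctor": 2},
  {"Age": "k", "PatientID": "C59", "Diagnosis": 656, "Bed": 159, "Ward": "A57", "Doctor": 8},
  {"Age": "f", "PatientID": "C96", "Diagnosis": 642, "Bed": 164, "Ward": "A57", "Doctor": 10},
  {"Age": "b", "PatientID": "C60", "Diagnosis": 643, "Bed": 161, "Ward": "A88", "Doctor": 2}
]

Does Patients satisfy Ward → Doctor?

No

Ward=A60: 2 rows → Doctor = 8, 8 ✓
Ward=A88: 5 rows → Doctor = 2, 2, 2, 2, 2 ✓
Ward=A18: 3 rows → Doctor = 2, 2, 2 ✓
Ward=A61: 2 rows → Doctor = 4, 4 ✓
Ward=A57: 3 rows → Doctor takes values {5, 8, 10} — violation
Ward=A62: 1 row → Doctor = 11 ✓
Two rows agree on Ward but differ on Doctor, so Ward → Doctor does not hold.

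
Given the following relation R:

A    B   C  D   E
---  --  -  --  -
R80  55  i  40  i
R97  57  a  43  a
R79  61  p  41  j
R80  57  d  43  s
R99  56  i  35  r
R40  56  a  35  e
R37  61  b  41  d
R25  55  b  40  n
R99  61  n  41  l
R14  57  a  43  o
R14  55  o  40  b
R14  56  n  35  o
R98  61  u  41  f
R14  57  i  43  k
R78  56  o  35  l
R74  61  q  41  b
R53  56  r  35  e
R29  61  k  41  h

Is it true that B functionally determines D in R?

Yes

B=55: 3 rows → D = 40, 40, 40 ✓
B=57: 4 rows → D = 43, 43, 43, 43 ✓
B=61: 6 rows → D = 41, 41, 41, 41, 41, 41 ✓
B=56: 5 rows → D = 35, 35, 35, 35, 35 ✓
Every B value is associated with a single D value, so B → D holds.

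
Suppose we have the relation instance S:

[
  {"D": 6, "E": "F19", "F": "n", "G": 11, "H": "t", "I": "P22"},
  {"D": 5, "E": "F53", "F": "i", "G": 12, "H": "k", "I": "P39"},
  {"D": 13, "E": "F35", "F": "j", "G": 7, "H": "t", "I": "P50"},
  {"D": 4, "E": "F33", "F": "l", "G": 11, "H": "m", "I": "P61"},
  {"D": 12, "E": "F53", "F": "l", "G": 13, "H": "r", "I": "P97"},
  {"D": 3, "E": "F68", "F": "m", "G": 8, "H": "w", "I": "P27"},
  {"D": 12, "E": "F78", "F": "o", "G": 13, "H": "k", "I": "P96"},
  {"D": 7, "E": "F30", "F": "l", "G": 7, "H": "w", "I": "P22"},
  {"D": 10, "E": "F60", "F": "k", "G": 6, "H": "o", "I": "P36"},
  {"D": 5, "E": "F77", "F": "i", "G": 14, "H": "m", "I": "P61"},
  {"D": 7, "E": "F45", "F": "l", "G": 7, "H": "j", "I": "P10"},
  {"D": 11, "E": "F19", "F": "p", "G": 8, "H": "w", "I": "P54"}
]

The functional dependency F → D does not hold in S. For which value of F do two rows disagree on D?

F=n: 1 row → D = 6 ✓
F=i: 2 rows → D = 5, 5 ✓
F=j: 1 row → D = 13 ✓
F=l: 4 rows → D takes values {4, 12, 7} — violation
F=m: 1 row → D = 3 ✓
F=o: 1 row → D = 12 ✓
F=k: 1 row → D = 10 ✓
F=p: 1 row → D = 11 ✓
The only F value with inconsistent D is F=l.

l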